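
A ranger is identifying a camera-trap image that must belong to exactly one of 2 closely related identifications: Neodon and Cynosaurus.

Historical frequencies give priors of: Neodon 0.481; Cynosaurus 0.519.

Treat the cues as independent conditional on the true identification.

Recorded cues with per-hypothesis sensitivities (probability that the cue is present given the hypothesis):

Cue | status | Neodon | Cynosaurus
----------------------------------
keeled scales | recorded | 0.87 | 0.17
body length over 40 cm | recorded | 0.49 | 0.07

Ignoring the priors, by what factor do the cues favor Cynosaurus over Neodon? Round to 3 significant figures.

0.0279

Take the product of per-cue likelihoods under each hypothesis, then divide.
  Cynosaurus: 0.17 × 0.07 = 0.0119
  Neodon: 0.87 × 0.49 = 0.4263
Bayes factor = 0.0119 / 0.4263 ≈ 0.0279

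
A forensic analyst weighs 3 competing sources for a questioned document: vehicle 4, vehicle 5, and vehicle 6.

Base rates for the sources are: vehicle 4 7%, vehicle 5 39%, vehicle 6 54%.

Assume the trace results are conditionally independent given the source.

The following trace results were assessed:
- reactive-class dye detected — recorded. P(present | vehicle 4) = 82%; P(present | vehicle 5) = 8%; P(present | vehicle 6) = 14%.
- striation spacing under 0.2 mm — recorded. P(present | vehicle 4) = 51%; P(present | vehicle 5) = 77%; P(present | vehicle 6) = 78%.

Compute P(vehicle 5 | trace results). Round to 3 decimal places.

Multiply each prior by the joint likelihood of the trace result pattern:
  vehicle 4: 0.07 × 0.82 × 0.51 = 0.029274
  vehicle 5: 0.39 × 0.08 × 0.77 = 0.024024
  vehicle 6: 0.54 × 0.14 × 0.78 = 0.058968
The unnormalized weights sum to 0.11227.
P(vehicle 5 | evidence) = 0.024024 / 0.11227 ≈ 0.214.

0.214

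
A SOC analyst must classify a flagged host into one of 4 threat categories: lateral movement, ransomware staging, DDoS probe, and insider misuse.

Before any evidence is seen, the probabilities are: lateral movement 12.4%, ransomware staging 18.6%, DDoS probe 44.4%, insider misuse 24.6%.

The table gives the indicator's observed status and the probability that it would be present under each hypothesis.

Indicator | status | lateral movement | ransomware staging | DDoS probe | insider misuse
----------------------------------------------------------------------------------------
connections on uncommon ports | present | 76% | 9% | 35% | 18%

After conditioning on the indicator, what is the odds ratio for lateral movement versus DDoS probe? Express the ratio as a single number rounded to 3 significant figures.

The normalizing constant cancels in an odds ratio, so compute prior × likelihood for the two hypotheses only:
  lateral movement: 0.124 × 0.76 = 0.09424
  DDoS probe: 0.444 × 0.35 = 0.1554
Odds(lateral movement : DDoS probe) = 0.09424 / 0.1554 ≈ 0.606.

0.606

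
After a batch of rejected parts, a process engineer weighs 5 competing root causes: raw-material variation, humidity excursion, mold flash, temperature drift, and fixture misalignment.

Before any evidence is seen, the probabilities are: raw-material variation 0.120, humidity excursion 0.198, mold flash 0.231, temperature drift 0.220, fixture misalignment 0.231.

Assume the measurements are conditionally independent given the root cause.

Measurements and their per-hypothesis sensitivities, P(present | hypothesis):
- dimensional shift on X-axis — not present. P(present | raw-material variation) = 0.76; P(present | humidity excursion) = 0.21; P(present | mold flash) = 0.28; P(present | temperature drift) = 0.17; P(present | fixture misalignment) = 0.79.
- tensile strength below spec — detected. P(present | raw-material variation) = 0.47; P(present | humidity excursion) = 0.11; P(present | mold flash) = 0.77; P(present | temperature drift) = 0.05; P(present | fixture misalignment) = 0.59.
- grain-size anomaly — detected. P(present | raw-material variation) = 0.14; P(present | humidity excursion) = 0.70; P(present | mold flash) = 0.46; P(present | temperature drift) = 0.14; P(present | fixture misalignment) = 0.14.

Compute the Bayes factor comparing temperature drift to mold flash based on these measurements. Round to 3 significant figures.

0.0228

The Bayes factor is the ratio of the joint likelihoods of the measurement pattern under the two hypotheses (using 1 − P(present | H) for each absent measurement).
  temperature drift: (1 − 0.17) × 0.05 × 0.14 = 0.00581
  mold flash: (1 − 0.28) × 0.77 × 0.46 = 0.25502
Bayes factor = 0.00581 / 0.25502 ≈ 0.0228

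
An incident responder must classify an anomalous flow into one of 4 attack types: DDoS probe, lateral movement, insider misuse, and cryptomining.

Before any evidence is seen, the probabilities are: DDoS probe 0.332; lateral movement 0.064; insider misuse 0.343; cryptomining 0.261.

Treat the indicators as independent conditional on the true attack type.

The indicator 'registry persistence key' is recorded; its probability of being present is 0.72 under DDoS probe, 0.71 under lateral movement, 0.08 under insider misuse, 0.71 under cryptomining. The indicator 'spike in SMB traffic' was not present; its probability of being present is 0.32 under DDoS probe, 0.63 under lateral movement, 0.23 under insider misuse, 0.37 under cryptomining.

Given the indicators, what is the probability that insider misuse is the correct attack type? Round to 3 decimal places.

0.067

For each hypothesis, the unnormalized posterior weight is prior × product of the indicator likelihoods (using 1 − P(present | H) for each absent indicator):
  DDoS probe: 0.332 × 0.72 × (1 − 0.32) = 0.16255
  lateral movement: 0.064 × 0.71 × (1 − 0.63) = 0.016813
  insider misuse: 0.343 × 0.08 × (1 − 0.23) = 0.021129
  cryptomining: 0.261 × 0.71 × (1 − 0.37) = 0.11675
Marginal likelihood of the evidence = 0.31723.
P(insider misuse | evidence) = 0.021129 / 0.31723 ≈ 0.067.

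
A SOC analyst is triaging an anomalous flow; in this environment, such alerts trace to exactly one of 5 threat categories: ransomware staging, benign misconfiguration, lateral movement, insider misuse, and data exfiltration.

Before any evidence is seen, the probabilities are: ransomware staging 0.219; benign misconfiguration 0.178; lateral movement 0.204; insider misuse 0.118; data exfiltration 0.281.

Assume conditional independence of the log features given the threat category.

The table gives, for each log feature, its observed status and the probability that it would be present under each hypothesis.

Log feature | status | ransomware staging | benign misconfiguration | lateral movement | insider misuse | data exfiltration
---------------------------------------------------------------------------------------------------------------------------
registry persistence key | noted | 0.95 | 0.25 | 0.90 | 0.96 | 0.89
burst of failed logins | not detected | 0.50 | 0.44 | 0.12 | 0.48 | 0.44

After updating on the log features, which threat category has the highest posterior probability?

For each hypothesis, the unnormalized posterior weight is prior × product of the log feature likelihoods (using 1 − P(present | H) for each absent log feature):
  ransomware staging: 0.219 × 0.95 × (1 − 0.50) = 0.10402
  benign misconfiguration: 0.178 × 0.25 × (1 − 0.44) = 0.02492
  lateral movement: 0.204 × 0.90 × (1 − 0.12) = 0.16157
  insider misuse: 0.118 × 0.96 × (1 − 0.48) = 0.058906
  data exfiltration: 0.281 × 0.89 × (1 − 0.44) = 0.14005
Normalizing constant Z = 0.10402 + 0.02492 + 0.16157 + 0.058906 + 0.14005 = 0.48947.
P(ransomware staging | evidence) ≈ 0.10402 / 0.48947 ≈ 0.213
P(benign misconfiguration | evidence) ≈ 0.02492 / 0.48947 ≈ 0.051
P(lateral movement | evidence) ≈ 0.16157 / 0.48947 ≈ 0.330
P(insider misuse | evidence) ≈ 0.058906 / 0.48947 ≈ 0.120
P(data exfiltration | evidence) ≈ 0.14005 / 0.48947 ≈ 0.286
The largest is 0.330, so lateral movement is most probable.

lateral movement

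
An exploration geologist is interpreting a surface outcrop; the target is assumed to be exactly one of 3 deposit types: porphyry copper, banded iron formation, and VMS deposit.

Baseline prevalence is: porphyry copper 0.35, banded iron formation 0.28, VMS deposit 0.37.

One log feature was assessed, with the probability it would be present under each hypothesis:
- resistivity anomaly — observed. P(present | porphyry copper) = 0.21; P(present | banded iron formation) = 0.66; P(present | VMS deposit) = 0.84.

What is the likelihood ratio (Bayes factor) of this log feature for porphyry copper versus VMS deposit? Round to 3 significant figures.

0.250

The Bayes factor is the ratio of the two likelihoods.
  porphyry copper: 0.21
  VMS deposit: 0.84
Bayes factor = 0.21 / 0.84 ≈ 0.250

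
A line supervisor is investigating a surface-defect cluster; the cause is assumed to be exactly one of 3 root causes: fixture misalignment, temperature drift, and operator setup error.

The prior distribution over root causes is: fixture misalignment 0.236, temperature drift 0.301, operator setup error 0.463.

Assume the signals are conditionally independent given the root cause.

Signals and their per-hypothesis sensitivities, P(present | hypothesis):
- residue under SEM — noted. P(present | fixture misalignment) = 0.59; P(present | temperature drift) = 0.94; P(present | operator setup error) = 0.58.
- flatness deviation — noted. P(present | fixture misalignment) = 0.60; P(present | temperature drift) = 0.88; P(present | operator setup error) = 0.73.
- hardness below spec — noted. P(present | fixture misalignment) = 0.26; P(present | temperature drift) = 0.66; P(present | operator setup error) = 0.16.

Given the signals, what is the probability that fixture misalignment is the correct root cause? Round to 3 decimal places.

By Bayes' rule with conditional independence, the unnormalized weight for each hypothesis is prior × ∏ likelihoods:
  fixture misalignment: 0.236 × 0.59 × 0.60 × 0.26 = 0.021721
  temperature drift: 0.301 × 0.94 × 0.88 × 0.66 = 0.16433
  operator setup error: 0.463 × 0.58 × 0.73 × 0.16 = 0.031365
Normalizing constant Z = 0.021721 + 0.16433 + 0.031365 = 0.21742.
P(fixture misalignment | evidence) = 0.021721 / 0.21742 ≈ 0.100.

0.100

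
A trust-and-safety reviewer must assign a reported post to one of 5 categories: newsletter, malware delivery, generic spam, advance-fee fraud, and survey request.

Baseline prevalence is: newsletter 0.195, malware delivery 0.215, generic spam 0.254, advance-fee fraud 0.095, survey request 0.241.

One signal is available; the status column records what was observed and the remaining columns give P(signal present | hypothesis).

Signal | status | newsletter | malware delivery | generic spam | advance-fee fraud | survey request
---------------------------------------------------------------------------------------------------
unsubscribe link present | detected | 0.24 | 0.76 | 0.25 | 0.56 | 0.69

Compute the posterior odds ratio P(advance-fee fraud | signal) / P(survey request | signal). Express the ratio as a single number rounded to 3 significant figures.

0.320

The normalizing constant cancels in an odds ratio, so compute prior × likelihood for the two hypotheses only:
  advance-fee fraud: 0.095 × 0.56 = 0.0532
  survey request: 0.241 × 0.69 = 0.16629
Posterior odds = 0.0532 / 0.16629 ≈ 0.320.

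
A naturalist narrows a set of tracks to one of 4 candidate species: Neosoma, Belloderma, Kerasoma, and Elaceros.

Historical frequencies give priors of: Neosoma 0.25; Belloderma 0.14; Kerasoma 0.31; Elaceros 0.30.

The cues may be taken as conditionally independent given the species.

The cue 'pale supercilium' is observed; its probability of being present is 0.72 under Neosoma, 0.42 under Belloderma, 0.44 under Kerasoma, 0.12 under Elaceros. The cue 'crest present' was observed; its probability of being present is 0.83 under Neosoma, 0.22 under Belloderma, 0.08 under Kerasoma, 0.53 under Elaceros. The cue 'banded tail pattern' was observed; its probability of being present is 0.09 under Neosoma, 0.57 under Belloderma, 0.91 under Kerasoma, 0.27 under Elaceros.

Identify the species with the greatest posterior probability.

For each hypothesis, the unnormalized posterior weight is prior × product of the cue likelihoods:
  Neosoma: 0.25 × 0.72 × 0.83 × 0.09 = 0.013446
  Belloderma: 0.14 × 0.42 × 0.22 × 0.57 = 0.0073735
  Kerasoma: 0.31 × 0.44 × 0.08 × 0.91 = 0.0099299
  Elaceros: 0.30 × 0.12 × 0.53 × 0.27 = 0.0051516
The unnormalized weights sum to 0.035901.
P(Neosoma | evidence) ≈ 0.013446 / 0.035901 ≈ 0.375
P(Belloderma | evidence) ≈ 0.0073735 / 0.035901 ≈ 0.205
P(Kerasoma | evidence) ≈ 0.0099299 / 0.035901 ≈ 0.277
P(Elaceros | evidence) ≈ 0.0051516 / 0.035901 ≈ 0.143
The largest is 0.375, so Neosoma is most probable.

Neosoma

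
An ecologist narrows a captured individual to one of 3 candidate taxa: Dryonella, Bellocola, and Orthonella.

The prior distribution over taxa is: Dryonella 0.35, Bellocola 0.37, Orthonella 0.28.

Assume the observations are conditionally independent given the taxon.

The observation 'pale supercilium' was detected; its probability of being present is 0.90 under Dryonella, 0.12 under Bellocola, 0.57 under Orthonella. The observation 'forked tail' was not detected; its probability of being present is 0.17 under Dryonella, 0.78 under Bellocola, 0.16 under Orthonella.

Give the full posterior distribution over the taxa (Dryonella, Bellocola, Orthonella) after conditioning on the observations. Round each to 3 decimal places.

For each hypothesis, the unnormalized posterior weight is prior × product of the observation likelihoods (using 1 − P(present | H) for each absent observation):
  Dryonella: 0.35 × 0.90 × (1 − 0.17) = 0.26145
  Bellocola: 0.37 × 0.12 × (1 − 0.78) = 0.009768
  Orthonella: 0.28 × 0.57 × (1 − 0.16) = 0.13406
Marginal likelihood of the evidence = 0.40528.
P(Dryonella | evidence) = 0.26145 / 0.40528 ≈ 0.645
P(Bellocola | evidence) = 0.009768 / 0.40528 ≈ 0.024
P(Orthonella | evidence) = 0.13406 / 0.40528 ≈ 0.331

0.645, 0.024, 0.331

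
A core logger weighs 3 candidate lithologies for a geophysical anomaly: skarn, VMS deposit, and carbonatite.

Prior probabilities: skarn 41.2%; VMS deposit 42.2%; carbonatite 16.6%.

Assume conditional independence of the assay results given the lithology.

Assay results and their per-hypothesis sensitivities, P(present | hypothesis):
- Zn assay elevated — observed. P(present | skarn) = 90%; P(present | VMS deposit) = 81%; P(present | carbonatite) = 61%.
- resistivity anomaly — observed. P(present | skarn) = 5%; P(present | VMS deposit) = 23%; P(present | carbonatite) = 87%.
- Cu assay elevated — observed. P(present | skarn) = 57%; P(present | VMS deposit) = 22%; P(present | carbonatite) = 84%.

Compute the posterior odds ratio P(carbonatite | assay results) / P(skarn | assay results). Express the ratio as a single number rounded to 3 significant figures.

The normalizing constant cancels in an odds ratio, so compute prior × likelihood for the two hypotheses only:
  carbonatite: 0.166 × 0.61 × 0.87 × 0.84 = 0.074001
  skarn: 0.412 × 0.90 × 0.05 × 0.57 = 0.010568
Posterior odds = 0.074001 / 0.010568 ≈ 7.00.

7.00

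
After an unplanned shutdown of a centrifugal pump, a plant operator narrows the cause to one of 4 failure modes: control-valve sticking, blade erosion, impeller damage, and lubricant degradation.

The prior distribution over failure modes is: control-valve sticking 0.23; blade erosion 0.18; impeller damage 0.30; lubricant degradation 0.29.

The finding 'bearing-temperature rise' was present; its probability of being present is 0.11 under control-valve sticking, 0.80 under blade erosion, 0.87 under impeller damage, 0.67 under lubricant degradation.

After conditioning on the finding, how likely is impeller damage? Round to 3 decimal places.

0.418

By Bayes' rule, the unnormalized weight for each hypothesis is prior × likelihood:
  control-valve sticking: 0.23 × 0.11 = 0.0253
  blade erosion: 0.18 × 0.80 = 0.144
  impeller damage: 0.30 × 0.87 = 0.261
  lubricant degradation: 0.29 × 0.67 = 0.1943
Marginal likelihood of the evidence = 0.6246.
P(impeller damage | evidence) = 0.261 / 0.6246 ≈ 0.418.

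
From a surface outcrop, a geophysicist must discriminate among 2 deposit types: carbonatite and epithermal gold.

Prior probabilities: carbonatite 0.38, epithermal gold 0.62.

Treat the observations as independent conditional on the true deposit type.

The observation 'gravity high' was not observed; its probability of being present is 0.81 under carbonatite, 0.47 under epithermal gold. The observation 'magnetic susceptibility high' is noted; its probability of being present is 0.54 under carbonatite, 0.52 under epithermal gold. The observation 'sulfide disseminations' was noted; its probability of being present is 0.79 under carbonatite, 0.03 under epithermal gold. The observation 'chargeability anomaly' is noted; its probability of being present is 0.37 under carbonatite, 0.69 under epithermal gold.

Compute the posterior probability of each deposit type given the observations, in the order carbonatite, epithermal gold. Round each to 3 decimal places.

Multiply each prior by the joint likelihood of the evidence pattern (using 1 − P(present | H) for each absent observation):
  carbonatite: 0.38 × (1 − 0.81) × 0.54 × 0.79 × 0.37 = 0.011396
  epithermal gold: 0.62 × (1 − 0.47) × 0.52 × 0.03 × 0.69 = 0.0035371
The unnormalized weights sum to 0.014933.
P(carbonatite | evidence) = 0.011396 / 0.014933 ≈ 0.763
P(epithermal gold | evidence) = 0.0035371 / 0.014933 ≈ 0.237

0.763, 0.237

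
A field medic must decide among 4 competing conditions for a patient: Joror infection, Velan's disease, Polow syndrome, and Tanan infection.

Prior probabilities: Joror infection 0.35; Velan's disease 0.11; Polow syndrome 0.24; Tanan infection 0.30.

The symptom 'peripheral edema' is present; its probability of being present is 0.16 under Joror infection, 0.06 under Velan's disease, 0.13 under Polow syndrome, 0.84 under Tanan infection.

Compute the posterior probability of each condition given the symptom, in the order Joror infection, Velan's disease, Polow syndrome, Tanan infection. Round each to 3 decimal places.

Multiply each prior by the likelihood of the symptom:
  Joror infection: 0.35 × 0.16 = 0.056
  Velan's disease: 0.11 × 0.06 = 0.0066
  Polow syndrome: 0.24 × 0.13 = 0.0312
  Tanan infection: 0.30 × 0.84 = 0.252
Normalizing constant Z = 0.056 + 0.0066 + 0.0312 + 0.252 = 0.3458.
P(Joror infection | evidence) = 0.056 / 0.3458 ≈ 0.162
P(Velan's disease | evidence) = 0.0066 / 0.3458 ≈ 0.019
P(Polow syndrome | evidence) = 0.0312 / 0.3458 ≈ 0.090
P(Tanan infection | evidence) = 0.252 / 0.3458 ≈ 0.729

0.162, 0.019, 0.090, 0.729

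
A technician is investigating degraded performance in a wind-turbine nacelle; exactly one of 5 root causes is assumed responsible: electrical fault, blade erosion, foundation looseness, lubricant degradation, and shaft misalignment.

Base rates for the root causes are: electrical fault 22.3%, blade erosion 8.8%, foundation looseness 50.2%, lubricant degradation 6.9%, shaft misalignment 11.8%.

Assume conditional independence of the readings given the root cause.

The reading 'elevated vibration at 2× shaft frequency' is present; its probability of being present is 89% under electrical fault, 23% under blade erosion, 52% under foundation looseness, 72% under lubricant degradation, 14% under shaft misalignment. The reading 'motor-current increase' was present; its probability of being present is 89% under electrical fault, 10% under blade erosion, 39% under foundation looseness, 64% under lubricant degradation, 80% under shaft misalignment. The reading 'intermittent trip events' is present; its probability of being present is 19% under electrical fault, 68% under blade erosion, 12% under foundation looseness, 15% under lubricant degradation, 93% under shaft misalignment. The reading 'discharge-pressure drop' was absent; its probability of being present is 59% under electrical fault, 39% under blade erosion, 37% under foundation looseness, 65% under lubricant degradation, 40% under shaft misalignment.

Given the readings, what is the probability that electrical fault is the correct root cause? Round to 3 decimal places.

0.439

Multiply each prior by the joint likelihood of the reading pattern (using 1 − P(present | H) for each absent reading):
  electrical fault: 0.223 × 0.89 × 0.89 × 0.19 × (1 − 0.59) = 0.01376
  blade erosion: 0.088 × 0.23 × 0.10 × 0.68 × (1 − 0.39) = 0.00083956
  foundation looseness: 0.502 × 0.52 × 0.39 × 0.12 × (1 − 0.37) = 0.0076965
  lubricant degradation: 0.069 × 0.72 × 0.64 × 0.15 × (1 − 0.65) = 0.0016692
  shaft misalignment: 0.118 × 0.14 × 0.80 × 0.93 × (1 − 0.40) = 0.0073745
Marginal likelihood of the evidence = 0.03134.
P(electrical fault | evidence) = 0.01376 / 0.03134 ≈ 0.439.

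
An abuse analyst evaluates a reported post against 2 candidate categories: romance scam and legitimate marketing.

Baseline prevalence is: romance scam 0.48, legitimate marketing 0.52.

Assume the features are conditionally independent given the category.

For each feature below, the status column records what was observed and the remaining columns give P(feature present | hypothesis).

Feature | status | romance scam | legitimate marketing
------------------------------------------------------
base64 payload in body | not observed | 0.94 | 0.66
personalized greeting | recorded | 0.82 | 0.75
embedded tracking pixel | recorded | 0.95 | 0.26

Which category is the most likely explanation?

legitimate marketing

By Bayes' rule with conditional independence, the unnormalized weight for each hypothesis is prior × ∏ likelihoods (using 1 − P(present | H) for each absent feature):
  romance scam: 0.48 × (1 − 0.94) × 0.82 × 0.95 = 0.022435
  legitimate marketing: 0.52 × (1 − 0.66) × 0.75 × 0.26 = 0.034476
The unnormalized weights sum to 0.056911.
P(romance scam | evidence) ≈ 0.022435 / 0.056911 ≈ 0.394
P(legitimate marketing | evidence) ≈ 0.034476 / 0.056911 ≈ 0.606
The largest is 0.606, so legitimate marketing is most probable.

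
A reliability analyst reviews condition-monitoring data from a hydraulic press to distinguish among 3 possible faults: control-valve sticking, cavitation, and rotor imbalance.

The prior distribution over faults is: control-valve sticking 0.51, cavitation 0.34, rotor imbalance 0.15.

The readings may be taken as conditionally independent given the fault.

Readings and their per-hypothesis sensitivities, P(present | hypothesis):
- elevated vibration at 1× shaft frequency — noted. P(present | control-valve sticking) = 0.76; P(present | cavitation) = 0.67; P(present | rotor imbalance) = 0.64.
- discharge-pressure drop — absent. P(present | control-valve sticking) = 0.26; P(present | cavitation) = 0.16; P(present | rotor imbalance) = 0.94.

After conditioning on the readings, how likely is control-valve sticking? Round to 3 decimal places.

By Bayes' rule with conditional independence, the unnormalized weight for each hypothesis is prior × ∏ likelihoods (using 1 − P(present | H) for each absent reading):
  control-valve sticking: 0.51 × 0.76 × (1 − 0.26) = 0.28682
  cavitation: 0.34 × 0.67 × (1 − 0.16) = 0.19135
  rotor imbalance: 0.15 × 0.64 × (1 − 0.94) = 0.00576
The unnormalized weights sum to 0.48394.
P(control-valve sticking | evidence) = 0.28682 / 0.48394 ≈ 0.593.

0.593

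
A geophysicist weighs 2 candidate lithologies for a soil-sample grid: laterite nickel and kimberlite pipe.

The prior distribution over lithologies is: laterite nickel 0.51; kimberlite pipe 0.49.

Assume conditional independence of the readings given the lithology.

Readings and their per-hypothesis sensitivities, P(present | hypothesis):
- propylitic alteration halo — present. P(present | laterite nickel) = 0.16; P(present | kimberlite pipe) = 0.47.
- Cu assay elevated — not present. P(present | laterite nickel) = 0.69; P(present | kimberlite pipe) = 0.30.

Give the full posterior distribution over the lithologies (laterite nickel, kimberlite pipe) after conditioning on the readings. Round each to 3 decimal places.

By Bayes' rule with conditional independence, the unnormalized weight for each hypothesis is prior × ∏ likelihoods (using 1 − P(present | H) for each absent reading):
  laterite nickel: 0.51 × 0.16 × (1 − 0.69) = 0.025296
  kimberlite pipe: 0.49 × 0.47 × (1 − 0.30) = 0.16121
Marginal likelihood of the evidence = 0.18651.
P(laterite nickel | evidence) = 0.025296 / 0.18651 ≈ 0.136
P(kimberlite pipe | evidence) = 0.16121 / 0.18651 ≈ 0.864

0.136, 0.864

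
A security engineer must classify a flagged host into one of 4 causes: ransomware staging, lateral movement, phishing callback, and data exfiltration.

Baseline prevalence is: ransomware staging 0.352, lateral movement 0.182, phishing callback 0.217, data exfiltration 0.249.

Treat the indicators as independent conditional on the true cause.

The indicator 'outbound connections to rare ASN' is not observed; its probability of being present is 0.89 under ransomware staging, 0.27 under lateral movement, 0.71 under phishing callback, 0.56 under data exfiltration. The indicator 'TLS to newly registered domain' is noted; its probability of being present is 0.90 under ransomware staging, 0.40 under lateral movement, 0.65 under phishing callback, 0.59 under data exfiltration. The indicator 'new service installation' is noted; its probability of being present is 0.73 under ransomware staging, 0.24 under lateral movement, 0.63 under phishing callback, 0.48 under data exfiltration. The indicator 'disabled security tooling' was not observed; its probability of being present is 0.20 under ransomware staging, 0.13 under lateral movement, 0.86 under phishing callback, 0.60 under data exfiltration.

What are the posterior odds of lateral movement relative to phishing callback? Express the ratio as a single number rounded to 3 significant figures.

The normalizing constant cancels in an odds ratio, so compute prior × likelihood for the two hypotheses only (using 1 − P(present | H) for each absent indicator):
  lateral movement: 0.182 × (1 − 0.27) × 0.40 × 0.24 × (1 − 0.13) = 0.011096
  phishing callback: 0.217 × (1 − 0.71) × 0.65 × 0.63 × (1 − 0.86) = 0.0036078
Posterior odds = 0.011096 / 0.0036078 ≈ 3.08.

3.08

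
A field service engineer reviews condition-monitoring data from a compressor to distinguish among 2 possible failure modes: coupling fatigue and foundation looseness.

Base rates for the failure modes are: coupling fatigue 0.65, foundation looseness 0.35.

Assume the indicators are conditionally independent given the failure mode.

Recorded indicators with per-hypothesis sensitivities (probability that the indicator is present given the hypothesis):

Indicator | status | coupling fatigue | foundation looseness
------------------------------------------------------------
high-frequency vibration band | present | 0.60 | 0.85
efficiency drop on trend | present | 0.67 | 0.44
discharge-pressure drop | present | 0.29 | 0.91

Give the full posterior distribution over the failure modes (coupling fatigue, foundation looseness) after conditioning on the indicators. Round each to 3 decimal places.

Multiply each prior by the joint likelihood of the indicator pattern:
  coupling fatigue: 0.65 × 0.60 × 0.67 × 0.29 = 0.075777
  foundation looseness: 0.35 × 0.85 × 0.44 × 0.91 = 0.11912
Marginal likelihood of the evidence = 0.1949.
P(coupling fatigue | evidence) = 0.075777 / 0.1949 ≈ 0.389
P(foundation looseness | evidence) = 0.11912 / 0.1949 ≈ 0.611

0.389, 0.611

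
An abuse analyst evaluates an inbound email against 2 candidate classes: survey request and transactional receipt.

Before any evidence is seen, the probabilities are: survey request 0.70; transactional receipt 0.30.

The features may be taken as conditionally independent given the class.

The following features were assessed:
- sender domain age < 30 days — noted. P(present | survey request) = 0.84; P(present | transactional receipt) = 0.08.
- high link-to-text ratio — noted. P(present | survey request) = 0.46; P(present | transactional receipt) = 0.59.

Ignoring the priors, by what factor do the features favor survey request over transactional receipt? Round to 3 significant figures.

Take the product of per-feature likelihoods under each hypothesis, then divide.
  survey request: 0.84 × 0.46 = 0.3864
  transactional receipt: 0.08 × 0.59 = 0.0472
Bayes factor = 0.3864 / 0.0472 ≈ 8.19

8.19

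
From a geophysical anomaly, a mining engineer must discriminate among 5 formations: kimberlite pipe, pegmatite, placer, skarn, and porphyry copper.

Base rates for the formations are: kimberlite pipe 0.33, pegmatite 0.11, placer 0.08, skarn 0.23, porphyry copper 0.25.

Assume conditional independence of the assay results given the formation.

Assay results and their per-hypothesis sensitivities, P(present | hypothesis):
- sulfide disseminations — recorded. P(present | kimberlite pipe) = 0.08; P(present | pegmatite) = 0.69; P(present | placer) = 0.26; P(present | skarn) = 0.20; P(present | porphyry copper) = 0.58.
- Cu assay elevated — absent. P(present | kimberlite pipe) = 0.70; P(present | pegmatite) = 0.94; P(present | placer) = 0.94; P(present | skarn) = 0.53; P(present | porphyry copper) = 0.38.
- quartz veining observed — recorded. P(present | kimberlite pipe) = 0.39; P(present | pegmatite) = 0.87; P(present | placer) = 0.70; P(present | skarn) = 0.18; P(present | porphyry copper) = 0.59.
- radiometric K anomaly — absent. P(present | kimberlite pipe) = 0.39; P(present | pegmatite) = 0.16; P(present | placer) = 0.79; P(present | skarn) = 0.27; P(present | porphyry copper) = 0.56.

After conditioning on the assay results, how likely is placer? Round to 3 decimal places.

By Bayes' rule with conditional independence, the unnormalized weight for each hypothesis is prior × ∏ likelihoods (using 1 − P(present | H) for each absent assay result):
  kimberlite pipe: 0.33 × 0.08 × (1 − 0.70) × 0.39 × (1 − 0.39) = 0.0018842
  pegmatite: 0.11 × 0.69 × (1 − 0.94) × 0.87 × (1 − 0.16) = 0.0033281
  placer: 0.08 × 0.26 × (1 − 0.94) × 0.70 × (1 − 0.79) = 0.00018346
  skarn: 0.23 × 0.20 × (1 − 0.53) × 0.18 × (1 − 0.27) = 0.0028409
  porphyry copper: 0.25 × 0.58 × (1 − 0.38) × 0.59 × (1 − 0.56) = 0.023338
Normalizing constant Z = 0.0018842 + 0.0033281 + 0.00018346 + 0.0028409 + 0.023338 = 0.031575.
P(placer | evidence) = 0.00018346 / 0.031575 ≈ 0.006.

0.006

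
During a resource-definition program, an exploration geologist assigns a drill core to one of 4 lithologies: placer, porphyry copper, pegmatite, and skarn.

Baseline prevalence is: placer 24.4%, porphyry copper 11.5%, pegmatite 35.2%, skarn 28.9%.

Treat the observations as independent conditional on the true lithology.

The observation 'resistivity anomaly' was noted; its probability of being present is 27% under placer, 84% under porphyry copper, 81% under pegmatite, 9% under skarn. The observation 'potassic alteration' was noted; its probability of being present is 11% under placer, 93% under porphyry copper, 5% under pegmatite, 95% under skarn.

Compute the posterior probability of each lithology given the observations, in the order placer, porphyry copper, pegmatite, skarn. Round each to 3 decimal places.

For each hypothesis, the unnormalized posterior weight is prior × product of the observation likelihoods:
  placer: 0.244 × 0.27 × 0.11 = 0.0072468
  porphyry copper: 0.115 × 0.84 × 0.93 = 0.089838
  pegmatite: 0.352 × 0.81 × 0.05 = 0.014256
  skarn: 0.289 × 0.09 × 0.95 = 0.024709
Normalizing constant Z = 0.0072468 + 0.089838 + 0.014256 + 0.024709 = 0.13605.
P(placer | evidence) = 0.0072468 / 0.13605 ≈ 0.053
P(porphyry copper | evidence) = 0.089838 / 0.13605 ≈ 0.660
P(pegmatite | evidence) = 0.014256 / 0.13605 ≈ 0.105
P(skarn | evidence) = 0.024709 / 0.13605 ≈ 0.182

0.053, 0.660, 0.105, 0.182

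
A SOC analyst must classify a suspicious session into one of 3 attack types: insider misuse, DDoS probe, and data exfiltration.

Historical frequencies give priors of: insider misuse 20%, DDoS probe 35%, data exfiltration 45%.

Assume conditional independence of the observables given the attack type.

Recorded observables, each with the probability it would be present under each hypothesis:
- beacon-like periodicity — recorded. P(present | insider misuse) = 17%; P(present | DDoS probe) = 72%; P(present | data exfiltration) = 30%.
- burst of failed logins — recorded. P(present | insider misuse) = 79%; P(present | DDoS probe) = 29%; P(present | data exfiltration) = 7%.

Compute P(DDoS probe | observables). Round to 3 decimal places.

Multiply each prior by the joint likelihood of the observable pattern:
  insider misuse: 0.20 × 0.17 × 0.79 = 0.02686
  DDoS probe: 0.35 × 0.72 × 0.29 = 0.07308
  data exfiltration: 0.45 × 0.30 × 0.07 = 0.00945
Normalizing constant Z = 0.02686 + 0.07308 + 0.00945 = 0.10939.
P(DDoS probe | evidence) = 0.07308 / 0.10939 ≈ 0.668.

0.668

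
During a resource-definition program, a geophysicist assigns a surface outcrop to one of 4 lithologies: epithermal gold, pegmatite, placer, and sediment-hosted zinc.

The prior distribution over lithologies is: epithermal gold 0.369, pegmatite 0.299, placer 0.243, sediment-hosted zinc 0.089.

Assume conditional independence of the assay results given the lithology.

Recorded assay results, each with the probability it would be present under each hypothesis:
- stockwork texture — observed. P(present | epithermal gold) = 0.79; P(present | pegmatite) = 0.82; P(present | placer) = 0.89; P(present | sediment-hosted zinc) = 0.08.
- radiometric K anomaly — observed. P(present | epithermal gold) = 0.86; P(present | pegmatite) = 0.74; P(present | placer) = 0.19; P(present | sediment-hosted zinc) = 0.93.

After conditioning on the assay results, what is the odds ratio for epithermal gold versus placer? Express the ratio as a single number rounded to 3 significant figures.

6.10

Posterior odds equal prior odds times the likelihood ratio; only the two competing hypotheses matter.
  epithermal gold: 0.369 × 0.79 × 0.86 = 0.2507
  placer: 0.243 × 0.89 × 0.19 = 0.041091
Odds(epithermal gold : placer) = 0.2507 / 0.041091 ≈ 6.10.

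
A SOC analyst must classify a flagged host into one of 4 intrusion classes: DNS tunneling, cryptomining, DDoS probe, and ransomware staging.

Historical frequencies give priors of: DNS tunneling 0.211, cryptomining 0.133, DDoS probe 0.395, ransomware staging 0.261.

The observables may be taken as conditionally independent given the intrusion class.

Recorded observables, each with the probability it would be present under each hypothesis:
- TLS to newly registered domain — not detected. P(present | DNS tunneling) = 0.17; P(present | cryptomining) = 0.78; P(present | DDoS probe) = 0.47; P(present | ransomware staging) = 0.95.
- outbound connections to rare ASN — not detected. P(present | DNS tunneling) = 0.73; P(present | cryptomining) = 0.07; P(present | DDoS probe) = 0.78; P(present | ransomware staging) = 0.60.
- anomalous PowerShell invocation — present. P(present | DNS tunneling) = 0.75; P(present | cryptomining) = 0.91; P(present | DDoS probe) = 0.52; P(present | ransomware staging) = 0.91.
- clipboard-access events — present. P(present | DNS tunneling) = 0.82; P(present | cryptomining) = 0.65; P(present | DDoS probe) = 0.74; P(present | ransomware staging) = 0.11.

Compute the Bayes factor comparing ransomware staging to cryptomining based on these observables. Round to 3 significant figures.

Joint likelihood of the observable pattern under each hypothesis (using 1 − P(present | H) for each absent observable):
  ransomware staging: (1 − 0.95) × (1 − 0.60) × 0.91 × 0.11 = 0.002002
  cryptomining: (1 − 0.78) × (1 − 0.07) × 0.91 × 0.65 = 0.12102
Bayes factor = 0.002002 / 0.12102 ≈ 0.0165

0.0165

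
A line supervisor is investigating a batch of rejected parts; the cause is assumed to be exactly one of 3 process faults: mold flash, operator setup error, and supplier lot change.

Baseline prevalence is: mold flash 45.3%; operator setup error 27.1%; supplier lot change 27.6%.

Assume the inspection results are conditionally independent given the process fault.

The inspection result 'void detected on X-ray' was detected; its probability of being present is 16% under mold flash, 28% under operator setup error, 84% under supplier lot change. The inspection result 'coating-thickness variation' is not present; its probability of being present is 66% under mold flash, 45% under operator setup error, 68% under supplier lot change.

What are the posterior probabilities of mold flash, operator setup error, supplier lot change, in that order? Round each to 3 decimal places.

0.175, 0.297, 0.528

Multiply each prior by the joint likelihood of the inspection result pattern (using 1 − P(present | H) for each absent inspection result):
  mold flash: 0.453 × 0.16 × (1 − 0.66) = 0.024643
  operator setup error: 0.271 × 0.28 × (1 − 0.45) = 0.041734
  supplier lot change: 0.276 × 0.84 × (1 − 0.68) = 0.074189
Marginal likelihood of the evidence = 0.14057.
P(mold flash | evidence) = 0.024643 / 0.14057 ≈ 0.175
P(operator setup error | evidence) = 0.041734 / 0.14057 ≈ 0.297
P(supplier lot change | evidence) = 0.074189 / 0.14057 ≈ 0.528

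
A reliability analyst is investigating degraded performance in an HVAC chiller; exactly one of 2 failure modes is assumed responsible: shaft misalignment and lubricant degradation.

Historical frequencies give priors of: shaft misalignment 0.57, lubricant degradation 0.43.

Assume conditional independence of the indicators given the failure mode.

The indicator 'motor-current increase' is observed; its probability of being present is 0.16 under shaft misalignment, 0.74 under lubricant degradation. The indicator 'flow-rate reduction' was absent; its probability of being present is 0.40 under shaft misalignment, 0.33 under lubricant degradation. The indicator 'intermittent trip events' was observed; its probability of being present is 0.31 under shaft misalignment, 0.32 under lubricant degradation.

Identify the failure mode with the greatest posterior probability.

lubricant degradation

Multiply each prior by the joint likelihood of the indicator pattern (using 1 − P(present | H) for each absent indicator):
  shaft misalignment: 0.57 × 0.16 × (1 − 0.40) × 0.31 = 0.016963
  lubricant degradation: 0.43 × 0.74 × (1 − 0.33) × 0.32 = 0.068222
The unnormalized weights sum to 0.085185.
P(shaft misalignment | evidence) ≈ 0.016963 / 0.085185 ≈ 0.199
P(lubricant degradation | evidence) ≈ 0.068222 / 0.085185 ≈ 0.801
The largest is 0.801, so lubricant degradation is most probable.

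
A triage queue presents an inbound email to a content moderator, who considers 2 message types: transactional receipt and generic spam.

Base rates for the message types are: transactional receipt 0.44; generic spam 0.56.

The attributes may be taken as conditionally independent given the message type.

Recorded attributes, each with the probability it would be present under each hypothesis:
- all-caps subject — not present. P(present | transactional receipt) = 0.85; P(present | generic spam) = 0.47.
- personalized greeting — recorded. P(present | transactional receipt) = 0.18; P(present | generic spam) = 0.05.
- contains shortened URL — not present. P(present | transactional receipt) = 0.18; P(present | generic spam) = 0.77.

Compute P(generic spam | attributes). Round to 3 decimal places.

Multiply each prior by the joint likelihood of the attribute pattern (using 1 − P(present | H) for each absent attribute):
  transactional receipt: 0.44 × (1 − 0.85) × 0.18 × (1 − 0.18) = 0.0097416
  generic spam: 0.56 × (1 − 0.47) × 0.05 × (1 − 0.77) = 0.0034132
Marginal likelihood of the evidence = 0.013155.
P(generic spam | evidence) = 0.0034132 / 0.013155 ≈ 0.259.

0.259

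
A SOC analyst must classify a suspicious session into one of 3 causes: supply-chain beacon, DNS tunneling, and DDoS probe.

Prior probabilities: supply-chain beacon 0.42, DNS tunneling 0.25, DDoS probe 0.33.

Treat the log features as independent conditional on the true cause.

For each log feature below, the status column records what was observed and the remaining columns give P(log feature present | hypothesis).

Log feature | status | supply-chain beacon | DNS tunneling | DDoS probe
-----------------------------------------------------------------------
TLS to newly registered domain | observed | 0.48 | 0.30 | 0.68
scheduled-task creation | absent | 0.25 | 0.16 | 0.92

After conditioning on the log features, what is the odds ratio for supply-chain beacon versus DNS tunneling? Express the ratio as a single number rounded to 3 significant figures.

2.40

Posterior odds equal prior odds times the likelihood ratio; only the two competing hypotheses matter (using 1 − P(present | H) for each absent log feature).
  supply-chain beacon: 0.42 × 0.48 × (1 − 0.25) = 0.1512
  DNS tunneling: 0.25 × 0.30 × (1 − 0.16) = 0.063
Posterior odds = 0.1512 / 0.063 ≈ 2.40.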